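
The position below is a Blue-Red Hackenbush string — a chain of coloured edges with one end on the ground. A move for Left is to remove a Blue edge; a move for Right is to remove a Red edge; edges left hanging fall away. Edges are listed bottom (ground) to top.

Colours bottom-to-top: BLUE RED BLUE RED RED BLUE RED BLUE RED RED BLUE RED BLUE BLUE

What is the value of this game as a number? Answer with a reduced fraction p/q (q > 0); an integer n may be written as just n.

4759/8192

Recurse on prefixes of the 14-edge string BLUE RED BLUE RED RED BLUE RED BLUE RED RED BLUE RED BLUE BLUE:
step 1: add BLUE to get B; options L={ 0 } R={ none } => 1
step 2: add RED to get BR; options L={ 0 } R={ 1 } => 1/2
step 3: add BLUE to get BRB; options L={ 0, 1/2 } R={ 1 } => 3/4
step 4: add RED to get BRBR; options L={ 0, 1/2 } R={ 3/4, 1 } => 5/8
step 5: add RED to get BRBRR; options L={ 0, 1/2 } R={ 5/8, 3/4, 1 } => 9/16
step 6: add BLUE to get BRBRRB; options L={ 0, 1/2, 9/16 } R={ 5/8, 3/4, 1 } => 19/32
step 7: add RED to get BRBRRBR; options L={ 0, 1/2, 9/16 } R={ 19/32, 5/8, 3/4, 1 } => 37/64
step 8: add BLUE to get BRBRRBRB; options L={ 0, 1/2, 9/16, 37/64 } R={ 19/32, 5/8, 3/4, 1 } => 75/128
step 9: add RED to get BRBRRBRBR; options L={ 0, 1/2, 9/16, 37/64 } R={ 75/128, 19/32, 5/8, 3/4, 1 } => 149/256
step 10: add RED to get BRBRRBRBRR; options L={ 0, 1/2, 9/16, 37/64 } R={ 149/256, 75/128, 19/32, 5/8, 3/4, 1 } => 297/512
step 11: add BLUE to get BRBRRBRBRRB; options L={ 0, 1/2, 9/16, 37/64, 297/512 } R={ 149/256, 75/128, 19/32, 5/8, 3/4, 1 } => 595/1024
step 12: add RED to get BRBRRBRBRRBR; options L={ 0, 1/2, 9/16, 37/64, 297/512 } R={ 595/1024, 149/256, 75/128, 19/32, 5/8, 3/4, 1 } => 1189/2048
step 13: add BLUE to get BRBRRBRBRRBRB; options L={ 0, 1/2, 9/16, 37/64, 297/512, 1189/2048 } R={ 595/1024, 149/256, 75/128, 19/32, 5/8, 3/4, 1 } => 2379/4096
step 14: add BLUE to get BRBRRBRBRRBRBB; options L={ 0, 1/2, 9/16, 37/64, 297/512, 1189/2048, 2379/4096 } R={ 595/1024, 149/256, 75/128, 19/32, 5/8, 3/4, 1 } => 4759/8192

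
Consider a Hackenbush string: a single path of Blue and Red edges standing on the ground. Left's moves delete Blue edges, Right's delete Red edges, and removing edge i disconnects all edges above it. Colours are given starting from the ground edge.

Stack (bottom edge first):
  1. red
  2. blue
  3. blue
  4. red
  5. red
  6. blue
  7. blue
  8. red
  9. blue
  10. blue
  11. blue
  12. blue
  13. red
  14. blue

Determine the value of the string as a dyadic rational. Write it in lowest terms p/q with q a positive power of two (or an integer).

Build value(s[:k]) for k = 1..14, string s = red blue blue red red blue blue red blue blue blue blue red blue.
value_1 [r]  L=[none]  R=[0]  ⇒ -1
value_2 [rb]  L=[-1]  R=[0]  ⇒ -1/2
value_3 [rbb]  L=[-1 -1/2]  R=[0]  ⇒ -1/4
value_4 [rbbr]  L=[-1 -1/2]  R=[-1/4 0]  ⇒ -3/8
value_5 [rbbrr]  L=[-1 -1/2]  R=[-3/8 -1/4 0]  ⇒ -7/16
value_6 [rbbrrb]  L=[-1 -1/2 -7/16]  R=[-3/8 -1/4 0]  ⇒ -13/32
value_7 [rbbrrbb]  L=[-1 -1/2 -7/16 -13/32]  R=[-3/8 -1/4 0]  ⇒ -25/64
value_8 [rbbrrbbr]  L=[-1 -1/2 -7/16 -13/32]  R=[-25/64 -3/8 -1/4 0]  ⇒ -51/128
value_9 [rbbrrbbrb]  L=[-1 -1/2 -7/16 -13/32 -51/128]  R=[-25/64 -3/8 -1/4 0]  ⇒ -101/256
value_10 [rbbrrbbrbb]  L=[-1 -1/2 -7/16 -13/32 -51/128 -101/256]  R=[-25/64 -3/8 -1/4 0]  ⇒ -201/512
value_11 [rbbrrbbrbbb]  L=[-1 -1/2 -7/16 -13/32 -51/128 -101/256 -201/512]  R=[-25/64 -3/8 -1/4 0]  ⇒ -401/1024
value_12 [rbbrrbbrbbbb]  L=[-1 -1/2 -7/16 -13/32 -51/128 -101/256 -201/512 -401/1024]  R=[-25/64 -3/8 -1/4 0]  ⇒ -801/2048
value_13 [rbbrrbbrbbbbr]  L=[-1 -1/2 -7/16 -13/32 -51/128 -101/256 -201/512 -401/1024]  R=[-801/2048 -25/64 -3/8 -1/4 0]  ⇒ -1603/4096
value_14 [rbbrrbbrbbbbrb]  L=[-1 -1/2 -7/16 -13/32 -51/128 -101/256 -201/512 -401/1024 -1603/4096]  R=[-801/2048 -25/64 -3/8 -1/4 0]  ⇒ -3205/8192

-3205/8192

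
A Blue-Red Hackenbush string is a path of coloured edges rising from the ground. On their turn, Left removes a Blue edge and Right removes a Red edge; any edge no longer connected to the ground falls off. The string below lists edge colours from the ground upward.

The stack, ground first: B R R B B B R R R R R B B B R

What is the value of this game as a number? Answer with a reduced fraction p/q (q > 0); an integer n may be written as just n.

Prefix values for B R R B B B R R R R R B B B R via {L|R} + simplicity:
G_1 [B]  L=[0]  R=[(no moves)]  ⇒ 1
G_2 [BR]  L=[0]  R=[1]  ⇒ 1/2
G_3 [BRR]  L=[0]  R=[1/2; 1]  ⇒ 1/4
G_4 [BRRB]  L=[0; 1/4]  R=[1/2; 1]  ⇒ 3/8
G_5 [BRRBB]  L=[0; 1/4; 3/8]  R=[1/2; 1]  ⇒ 7/16
G_6 [BRRBBB]  L=[0; 1/4; 3/8; 7/16]  R=[1/2; 1]  ⇒ 15/32
G_7 [BRRBBBR]  L=[0; 1/4; 3/8; 7/16]  R=[15/32; 1/2; 1]  ⇒ 29/64
G_8 [BRRBBBRR]  L=[0; 1/4; 3/8; 7/16]  R=[29/64; 15/32; 1/2; 1]  ⇒ 57/128
G_9 [BRRBBBRRR]  L=[0; 1/4; 3/8; 7/16]  R=[57/128; 29/64; 15/32; 1/2; 1]  ⇒ 113/256
G_10 [BRRBBBRRRR]  L=[0; 1/4; 3/8; 7/16]  R=[113/256; 57/128; 29/64; 15/32; 1/2; 1]  ⇒ 225/512
G_11 [BRRBBBRRRRR]  L=[0; 1/4; 3/8; 7/16]  R=[225/512; 113/256; 57/128; 29/64; 15/32; 1/2; 1]  ⇒ 449/1024
G_12 [BRRBBBRRRRRB]  L=[0; 1/4; 3/8; 7/16; 449/1024]  R=[225/512; 113/256; 57/128; 29/64; 15/32; 1/2; 1]  ⇒ 899/2048
G_13 [BRRBBBRRRRRBB]  L=[0; 1/4; 3/8; 7/16; 449/1024; 899/2048]  R=[225/512; 113/256; 57/128; 29/64; 15/32; 1/2; 1]  ⇒ 1799/4096
G_14 [BRRBBBRRRRRBBB]  L=[0; 1/4; 3/8; 7/16; 449/1024; 899/2048; 1799/4096]  R=[225/512; 113/256; 57/128; 29/64; 15/32; 1/2; 1]  ⇒ 3599/8192
G_15 [BRRBBBRRRRRBBBR]  L=[0; 1/4; 3/8; 7/16; 449/1024; 899/2048; 1799/4096]  R=[3599/8192; 225/512; 113/256; 57/128; 29/64; 15/32; 1/2; 1]  ⇒ 7197/16384

7197/16384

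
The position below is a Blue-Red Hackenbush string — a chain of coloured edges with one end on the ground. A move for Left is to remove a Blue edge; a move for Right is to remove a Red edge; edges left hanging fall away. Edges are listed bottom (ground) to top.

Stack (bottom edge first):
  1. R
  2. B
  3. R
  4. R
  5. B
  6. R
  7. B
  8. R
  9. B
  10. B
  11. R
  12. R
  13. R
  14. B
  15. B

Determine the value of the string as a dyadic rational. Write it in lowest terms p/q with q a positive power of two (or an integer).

Recurse on prefixes of the 15-edge string R B R R B R B R B B R R R B B:
step 1: add R to get R; options L={ none } R={ 0 } ⇒ -1
step 2: add B to get RB; options L={ -1 } R={ 0 } ⇒ -1/2
step 3: add R to get RBR; options L={ -1 } R={ -1/2 0 } ⇒ -3/4
step 4: add R to get RBRR; options L={ -1 } R={ -3/4 -1/2 0 } ⇒ -7/8
step 5: add B to get RBRRB; options L={ -1 -7/8 } R={ -3/4 -1/2 0 } ⇒ -13/16
step 6: add R to get RBRRBR; options L={ -1 -7/8 } R={ -13/16 -3/4 -1/2 0 } ⇒ -27/32
step 7: add B to get RBRRBRB; options L={ -1 -7/8 -27/32 } R={ -13/16 -3/4 -1/2 0 } ⇒ -53/64
step 8: add R to get RBRRBRBR; options L={ -1 -7/8 -27/32 } R={ -53/64 -13/16 -3/4 -1/2 0 } ⇒ -107/128
step 9: add B to get RBRRBRBRB; options L={ -1 -7/8 -27/32 -107/128 } R={ -53/64 -13/16 -3/4 -1/2 0 } ⇒ -213/256
step 10: add B to get RBRRBRBRBB; options L={ -1 -7/8 -27/32 -107/128 -213/256 } R={ -53/64 -13/16 -3/4 -1/2 0 } ⇒ -425/512
step 11: add R to get RBRRBRBRBBR; options L={ -1 -7/8 -27/32 -107/128 -213/256 } R={ -425/512 -53/64 -13/16 -3/4 -1/2 0 } ⇒ -851/1024
step 12: add R to get RBRRBRBRBBRR; options L={ -1 -7/8 -27/32 -107/128 -213/256 } R={ -851/1024 -425/512 -53/64 -13/16 -3/4 -1/2 0 } ⇒ -1703/2048
step 13: add R to get RBRRBRBRBBRRR; options L={ -1 -7/8 -27/32 -107/128 -213/256 } R={ -1703/2048 -851/1024 -425/512 -53/64 -13/16 -3/4 -1/2 0 } ⇒ -3407/4096
step 14: add B to get RBRRBRBRBBRRRB; options L={ -1 -7/8 -27/32 -107/128 -213/256 -3407/4096 } R={ -1703/2048 -851/1024 -425/512 -53/64 -13/16 -3/4 -1/2 0 } ⇒ -6813/8192
step 15: add B to get RBRRBRBRBBRRRBB; options L={ -1 -7/8 -27/32 -107/128 -213/256 -3407/4096 -6813/8192 } R={ -1703/2048 -851/1024 -425/512 -53/64 -13/16 -3/4 -1/2 0 } ⇒ -13625/16384

-13625/16384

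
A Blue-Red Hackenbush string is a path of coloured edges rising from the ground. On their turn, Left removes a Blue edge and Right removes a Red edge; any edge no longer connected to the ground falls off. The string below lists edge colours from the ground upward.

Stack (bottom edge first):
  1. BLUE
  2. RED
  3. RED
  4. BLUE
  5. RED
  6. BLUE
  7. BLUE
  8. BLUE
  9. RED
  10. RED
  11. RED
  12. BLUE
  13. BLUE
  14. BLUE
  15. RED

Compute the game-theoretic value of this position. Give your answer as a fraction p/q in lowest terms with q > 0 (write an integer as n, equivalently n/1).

5917/16384

step 1: add BLUE to get B; options L={ 0 } R={ — } ⇒ 1
step 2: add RED to get BR; options L={ 0 } R={ 1 } ⇒ 1/2
step 3: add RED to get BRR; options L={ 0 } R={ 1/2,1 } ⇒ 1/4
step 4: add BLUE to get BRRB; options L={ 0,1/4 } R={ 1/2,1 } ⇒ 3/8
step 5: add RED to get BRRBR; options L={ 0,1/4 } R={ 3/8,1/2,1 } ⇒ 5/16
step 6: add BLUE to get BRRBRB; options L={ 0,1/4,5/16 } R={ 3/8,1/2,1 } ⇒ 11/32
step 7: add BLUE to get BRRBRBB; options L={ 0,1/4,5/16,11/32 } R={ 3/8,1/2,1 } ⇒ 23/64
step 8: add BLUE to get BRRBRBBB; options L={ 0,1/4,5/16,11/32,23/64 } R={ 3/8,1/2,1 } ⇒ 47/128
step 9: add RED to get BRRBRBBBR; options L={ 0,1/4,5/16,11/32,23/64 } R={ 47/128,3/8,1/2,1 } ⇒ 93/256
step 10: add RED to get BRRBRBBBRR; options L={ 0,1/4,5/16,11/32,23/64 } R={ 93/256,47/128,3/8,1/2,1 } ⇒ 185/512
step 11: add RED to get BRRBRBBBRRR; options L={ 0,1/4,5/16,11/32,23/64 } R={ 185/512,93/256,47/128,3/8,1/2,1 } ⇒ 369/1024
step 12: add BLUE to get BRRBRBBBRRRB; options L={ 0,1/4,5/16,11/32,23/64,369/1024 } R={ 185/512,93/256,47/128,3/8,1/2,1 } ⇒ 739/2048
step 13: add BLUE to get BRRBRBBBRRRBB; options L={ 0,1/4,5/16,11/32,23/64,369/1024,739/2048 } R={ 185/512,93/256,47/128,3/8,1/2,1 } ⇒ 1479/4096
step 14: add BLUE to get BRRBRBBBRRRBBB; options L={ 0,1/4,5/16,11/32,23/64,369/1024,739/2048,1479/4096 } R={ 185/512,93/256,47/128,3/8,1/2,1 } ⇒ 2959/8192
step 15: add RED to get BRRBRBBBRRRBBBR; options L={ 0,1/4,5/16,11/32,23/64,369/1024,739/2048,1479/4096 } R={ 2959/8192,185/512,93/256,47/128,3/8,1/2,1 } ⇒ 5917/16384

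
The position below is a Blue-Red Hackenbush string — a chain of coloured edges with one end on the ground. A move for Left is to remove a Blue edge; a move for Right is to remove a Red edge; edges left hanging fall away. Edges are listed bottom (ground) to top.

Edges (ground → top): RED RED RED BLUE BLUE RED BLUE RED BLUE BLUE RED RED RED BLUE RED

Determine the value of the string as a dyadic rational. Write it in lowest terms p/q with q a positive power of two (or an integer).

Build val(s[:k]) for k = 1..15, string s = RED RED RED BLUE BLUE RED BLUE RED BLUE BLUE RED RED RED BLUE RED.
edge 1 of 15 (RED): { — | 0 } so -1
edge 2 of 15 (RED): { — | -1 0 } so -2
edge 3 of 15 (RED): { — | -2 -1 0 } so -3
edge 4 of 15 (BLUE): { -3 | -2 -1 0 } so -5/2
edge 5 of 15 (BLUE): { -3 -5/2 | -2 -1 0 } so -9/4
edge 6 of 15 (RED): { -3 -5/2 | -9/4 -2 -1 0 } so -19/8
edge 7 of 15 (BLUE): { -3 -5/2 -19/8 | -9/4 -2 -1 0 } so -37/16
edge 8 of 15 (RED): { -3 -5/2 -19/8 | -37/16 -9/4 -2 -1 0 } so -75/32
edge 9 of 15 (BLUE): { -3 -5/2 -19/8 -75/32 | -37/16 -9/4 -2 -1 0 } so -149/64
edge 10 of 15 (BLUE): { -3 -5/2 -19/8 -75/32 -149/64 | -37/16 -9/4 -2 -1 0 } so -297/128
edge 11 of 15 (RED): { -3 -5/2 -19/8 -75/32 -149/64 | -297/128 -37/16 -9/4 -2 -1 0 } so -595/256
edge 12 of 15 (RED): { -3 -5/2 -19/8 -75/32 -149/64 | -595/256 -297/128 -37/16 -9/4 -2 -1 0 } so -1191/512
edge 13 of 15 (RED): { -3 -5/2 -19/8 -75/32 -149/64 | -1191/512 -595/256 -297/128 -37/16 -9/4 -2 -1 0 } so -2383/1024
edge 14 of 15 (BLUE): { -3 -5/2 -19/8 -75/32 -149/64 -2383/1024 | -1191/512 -595/256 -297/128 -37/16 -9/4 -2 -1 0 } so -4765/2048
edge 15 of 15 (RED): { -3 -5/2 -19/8 -75/32 -149/64 -2383/1024 | -4765/2048 -1191/512 -595/256 -297/128 -37/16 -9/4 -2 -1 0 } so -9531/4096

-9531/4096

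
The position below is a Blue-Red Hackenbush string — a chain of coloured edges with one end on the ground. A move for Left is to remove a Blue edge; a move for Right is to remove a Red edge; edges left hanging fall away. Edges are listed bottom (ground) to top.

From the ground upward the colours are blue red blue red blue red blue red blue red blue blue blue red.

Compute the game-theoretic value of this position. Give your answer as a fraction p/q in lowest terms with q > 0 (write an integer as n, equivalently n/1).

Build value(s[:k]) for k = 1..14, string s = blue red blue red blue red blue red blue red blue blue blue red.
value_1 [b]  L=[0]  R=[none]  gives 1
value_2 [br]  L=[0]  R=[1]  gives 1/2
value_3 [brb]  L=[0,1/2]  R=[1]  gives 3/4
value_4 [brbr]  L=[0,1/2]  R=[3/4,1]  gives 5/8
value_5 [brbrb]  L=[0,1/2,5/8]  R=[3/4,1]  gives 11/16
value_6 [brbrbr]  L=[0,1/2,5/8]  R=[11/16,3/4,1]  gives 21/32
value_7 [brbrbrb]  L=[0,1/2,5/8,21/32]  R=[11/16,3/4,1]  gives 43/64
value_8 [brbrbrbr]  L=[0,1/2,5/8,21/32]  R=[43/64,11/16,3/4,1]  gives 85/128
value_9 [brbrbrbrb]  L=[0,1/2,5/8,21/32,85/128]  R=[43/64,11/16,3/4,1]  gives 171/256
value_10 [brbrbrbrbr]  L=[0,1/2,5/8,21/32,85/128]  R=[171/256,43/64,11/16,3/4,1]  gives 341/512
value_11 [brbrbrbrbrb]  L=[0,1/2,5/8,21/32,85/128,341/512]  R=[171/256,43/64,11/16,3/4,1]  gives 683/1024
value_12 [brbrbrbrbrbb]  L=[0,1/2,5/8,21/32,85/128,341/512,683/1024]  R=[171/256,43/64,11/16,3/4,1]  gives 1367/2048
value_13 [brbrbrbrbrbbb]  L=[0,1/2,5/8,21/32,85/128,341/512,683/1024,1367/2048]  R=[171/256,43/64,11/16,3/4,1]  gives 2735/4096
value_14 [brbrbrbrbrbbbr]  L=[0,1/2,5/8,21/32,85/128,341/512,683/1024,1367/2048]  R=[2735/4096,171/256,43/64,11/16,3/4,1]  gives 5469/8192

5469/8192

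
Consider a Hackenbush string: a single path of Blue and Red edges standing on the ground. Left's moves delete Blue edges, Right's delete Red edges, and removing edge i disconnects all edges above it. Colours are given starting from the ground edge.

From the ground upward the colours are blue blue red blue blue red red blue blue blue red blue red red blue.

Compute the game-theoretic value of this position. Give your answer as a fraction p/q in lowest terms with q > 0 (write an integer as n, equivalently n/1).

14803/8192

Recurse on prefixes of the 15-edge string blue blue red blue blue red red blue blue blue red blue red red blue:
1 of 15 · b · max L 0 · min R +∞ — 1
2 of 15 · bb · max L 1 · min R +∞ — 2
3 of 15 · bbr · max L 1 · min R 2 — 3/2
4 of 15 · bbrb · max L 3/2 · min R 2 — 7/4
5 of 15 · bbrbb · max L 7/4 · min R 2 — 15/8
6 of 15 · bbrbbr · max L 7/4 · min R 15/8 — 29/16
7 of 15 · bbrbbrr · max L 7/4 · min R 29/16 — 57/32
8 of 15 · bbrbbrrb · max L 57/32 · min R 29/16 — 115/64
9 of 15 · bbrbbrrbb · max L 115/64 · min R 29/16 — 231/128
10 of 15 · bbrbbrrbbb · max L 231/128 · min R 29/16 — 463/256
11 of 15 · bbrbbrrbbbr · max L 231/128 · min R 463/256 — 925/512
12 of 15 · bbrbbrrbbbrb · max L 925/512 · min R 463/256 — 1851/1024
13 of 15 · bbrbbrrbbbrbr · max L 925/512 · min R 1851/1024 — 3701/2048
14 of 15 · bbrbbrrbbbrbrr · max L 925/512 · min R 3701/2048 — 7401/4096
15 of 15 · bbrbbrrbbbrbrrb · max L 7401/4096 · min R 3701/2048 — 14803/8192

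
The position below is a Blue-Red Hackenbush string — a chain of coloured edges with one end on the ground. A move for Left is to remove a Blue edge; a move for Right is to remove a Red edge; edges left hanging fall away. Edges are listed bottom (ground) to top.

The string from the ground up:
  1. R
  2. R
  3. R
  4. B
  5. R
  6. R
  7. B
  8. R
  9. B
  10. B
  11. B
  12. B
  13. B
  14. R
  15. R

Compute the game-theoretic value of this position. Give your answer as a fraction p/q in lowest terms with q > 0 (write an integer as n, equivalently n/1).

Prefix values for R R R B R R B R B B B B B R R via {L|R} + simplicity:
v_1 [R]  L=[]  R=[0]  -> -1
v_2 [RR]  L=[]  R=[-1; 0]  -> -2
v_3 [RRR]  L=[]  R=[-2; -1; 0]  -> -3
v_4 [RRRB]  L=[-3]  R=[-2; -1; 0]  -> -5/2
v_5 [RRRBR]  L=[-3]  R=[-5/2; -2; -1; 0]  -> -11/4
v_6 [RRRBRR]  L=[-3]  R=[-11/4; -5/2; -2; -1; 0]  -> -23/8
v_7 [RRRBRRB]  L=[-3; -23/8]  R=[-11/4; -5/2; -2; -1; 0]  -> -45/16
v_8 [RRRBRRBR]  L=[-3; -23/8]  R=[-45/16; -11/4; -5/2; -2; -1; 0]  -> -91/32
v_9 [RRRBRRBRB]  L=[-3; -23/8; -91/32]  R=[-45/16; -11/4; -5/2; -2; -1; 0]  -> -181/64
v_10 [RRRBRRBRBB]  L=[-3; -23/8; -91/32; -181/64]  R=[-45/16; -11/4; -5/2; -2; -1; 0]  -> -361/128
v_11 [RRRBRRBRBBB]  L=[-3; -23/8; -91/32; -181/64; -361/128]  R=[-45/16; -11/4; -5/2; -2; -1; 0]  -> -721/256
v_12 [RRRBRRBRBBBB]  L=[-3; -23/8; -91/32; -181/64; -361/128; -721/256]  R=[-45/16; -11/4; -5/2; -2; -1; 0]  -> -1441/512
v_13 [RRRBRRBRBBBBB]  L=[-3; -23/8; -91/32; -181/64; -361/128; -721/256; -1441/512]  R=[-45/16; -11/4; -5/2; -2; -1; 0]  -> -2881/1024
v_14 [RRRBRRBRBBBBBR]  L=[-3; -23/8; -91/32; -181/64; -361/128; -721/256; -1441/512]  R=[-2881/1024; -45/16; -11/4; -5/2; -2; -1; 0]  -> -5763/2048
v_15 [RRRBRRBRBBBBBRR]  L=[-3; -23/8; -91/32; -181/64; -361/128; -721/256; -1441/512]  R=[-5763/2048; -2881/1024; -45/16; -11/4; -5/2; -2; -1; 0]  -> -11527/4096

-11527/4096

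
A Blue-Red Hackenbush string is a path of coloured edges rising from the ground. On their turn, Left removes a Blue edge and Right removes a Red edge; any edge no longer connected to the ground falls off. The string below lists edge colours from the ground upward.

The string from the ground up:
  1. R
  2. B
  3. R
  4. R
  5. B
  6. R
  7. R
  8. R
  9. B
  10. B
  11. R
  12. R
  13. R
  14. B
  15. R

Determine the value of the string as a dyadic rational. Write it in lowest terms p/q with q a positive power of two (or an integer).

Recurse on prefixes of the 15-edge string R B R R B R R R B B R R R B R:
1 of 15 · R · max L −∞ · min R 0 => -1
2 of 15 · RB · max L -1 · min R 0 => -1/2
3 of 15 · RBR · max L -1 · min R -1/2 => -3/4
4 of 15 · RBRR · max L -1 · min R -3/4 => -7/8
5 of 15 · RBRRB · max L -7/8 · min R -3/4 => -13/16
6 of 15 · RBRRBR · max L -7/8 · min R -13/16 => -27/32
7 of 15 · RBRRBRR · max L -7/8 · min R -27/32 => -55/64
8 of 15 · RBRRBRRR · max L -7/8 · min R -55/64 => -111/128
9 of 15 · RBRRBRRRB · max L -111/128 · min R -55/64 => -221/256
10 of 15 · RBRRBRRRBB · max L -221/256 · min R -55/64 => -441/512
11 of 15 · RBRRBRRRBBR · max L -221/256 · min R -441/512 => -883/1024
12 of 15 · RBRRBRRRBBRR · max L -221/256 · min R -883/1024 => -1767/2048
13 of 15 · RBRRBRRRBBRRR · max L -221/256 · min R -1767/2048 => -3535/4096
14 of 15 · RBRRBRRRBBRRRB · max L -3535/4096 · min R -1767/2048 => -7069/8192
15 of 15 · RBRRBRRRBBRRRBR · max L -3535/4096 · min R -7069/8192 => -14139/16384

-14139/16384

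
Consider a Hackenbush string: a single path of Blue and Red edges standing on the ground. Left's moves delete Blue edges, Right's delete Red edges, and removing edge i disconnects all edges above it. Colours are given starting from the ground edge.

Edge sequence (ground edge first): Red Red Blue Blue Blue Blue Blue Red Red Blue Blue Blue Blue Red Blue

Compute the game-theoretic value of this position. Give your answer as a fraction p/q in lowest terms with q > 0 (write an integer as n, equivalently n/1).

-8581/8192

G(R) = { — | 0 } ⇒ -1
G(RR) = { — | -1; 0 } ⇒ -2
G(RRB) = { -2 | -1; 0 } ⇒ -3/2
G(RRBB) = { -2; -3/2 | -1; 0 } ⇒ -5/4
G(RRBBB) = { -2; -3/2; -5/4 | -1; 0 } ⇒ -9/8
G(RRBBBB) = { -2; -3/2; -5/4; -9/8 | -1; 0 } ⇒ -17/16
G(RRBBBBB) = { -2; -3/2; -5/4; -9/8; -17/16 | -1; 0 } ⇒ -33/32
G(RRBBBBBR) = { -2; -3/2; -5/4; -9/8; -17/16 | -33/32; -1; 0 } ⇒ -67/64
G(RRBBBBBRR) = { -2; -3/2; -5/4; -9/8; -17/16 | -67/64; -33/32; -1; 0 } ⇒ -135/128
G(RRBBBBBRRB) = { -2; -3/2; -5/4; -9/8; -17/16; -135/128 | -67/64; -33/32; -1; 0 } ⇒ -269/256
G(RRBBBBBRRBB) = { -2; -3/2; -5/4; -9/8; -17/16; -135/128; -269/256 | -67/64; -33/32; -1; 0 } ⇒ -537/512
G(RRBBBBBRRBBB) = { -2; -3/2; -5/4; -9/8; -17/16; -135/128; -269/256; -537/512 | -67/64; -33/32; -1; 0 } ⇒ -1073/1024
G(RRBBBBBRRBBBB) = { -2; -3/2; -5/4; -9/8; -17/16; -135/128; -269/256; -537/512; -1073/1024 | -67/64; -33/32; -1; 0 } ⇒ -2145/2048
G(RRBBBBBRRBBBBR) = { -2; -3/2; -5/4; -9/8; -17/16; -135/128; -269/256; -537/512; -1073/1024 | -2145/2048; -67/64; -33/32; -1; 0 } ⇒ -4291/4096
G(RRBBBBBRRBBBBRB) = { -2; -3/2; -5/4; -9/8; -17/16; -135/128; -269/256; -537/512; -1073/1024; -4291/4096 | -2145/2048; -67/64; -33/32; -1; 0 } ⇒ -8581/8192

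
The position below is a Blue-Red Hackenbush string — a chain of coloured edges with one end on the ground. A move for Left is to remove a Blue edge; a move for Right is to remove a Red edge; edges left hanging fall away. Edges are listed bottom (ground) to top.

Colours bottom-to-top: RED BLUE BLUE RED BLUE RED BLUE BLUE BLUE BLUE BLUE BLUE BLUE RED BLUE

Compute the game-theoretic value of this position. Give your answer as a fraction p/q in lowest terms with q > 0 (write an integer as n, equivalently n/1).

Prefix values for RED BLUE BLUE RED BLUE RED BLUE BLUE BLUE BLUE BLUE BLUE BLUE RED BLUE via {L|R} + simplicity:
step 1: add RED to get R; options L={ none } R={ 0 } ⇒ -1
step 2: add BLUE to get RB; options L={ -1 } R={ 0 } ⇒ -1/2
step 3: add BLUE to get RBB; options L={ -1,-1/2 } R={ 0 } ⇒ -1/4
step 4: add RED to get RBBR; options L={ -1,-1/2 } R={ -1/4,0 } ⇒ -3/8
step 5: add BLUE to get RBBRB; options L={ -1,-1/2,-3/8 } R={ -1/4,0 } ⇒ -5/16
step 6: add RED to get RBBRBR; options L={ -1,-1/2,-3/8 } R={ -5/16,-1/4,0 } ⇒ -11/32
step 7: add BLUE to get RBBRBRB; options L={ -1,-1/2,-3/8,-11/32 } R={ -5/16,-1/4,0 } ⇒ -21/64
step 8: add BLUE to get RBBRBRBB; options L={ -1,-1/2,-3/8,-11/32,-21/64 } R={ -5/16,-1/4,0 } ⇒ -41/128
step 9: add BLUE to get RBBRBRBBB; options L={ -1,-1/2,-3/8,-11/32,-21/64,-41/128 } R={ -5/16,-1/4,0 } ⇒ -81/256
step 10: add BLUE to get RBBRBRBBBB; options L={ -1,-1/2,-3/8,-11/32,-21/64,-41/128,-81/256 } R={ -5/16,-1/4,0 } ⇒ -161/512
step 11: add BLUE to get RBBRBRBBBBB; options L={ -1,-1/2,-3/8,-11/32,-21/64,-41/128,-81/256,-161/512 } R={ -5/16,-1/4,0 } ⇒ -321/1024
step 12: add BLUE to get RBBRBRBBBBBB; options L={ -1,-1/2,-3/8,-11/32,-21/64,-41/128,-81/256,-161/512,-321/1024 } R={ -5/16,-1/4,0 } ⇒ -641/2048
step 13: add BLUE to get RBBRBRBBBBBBB; options L={ -1,-1/2,-3/8,-11/32,-21/64,-41/128,-81/256,-161/512,-321/1024,-641/2048 } R={ -5/16,-1/4,0 } ⇒ -1281/4096
step 14: add RED to get RBBRBRBBBBBBBR; options L={ -1,-1/2,-3/8,-11/32,-21/64,-41/128,-81/256,-161/512,-321/1024,-641/2048 } R={ -1281/4096,-5/16,-1/4,0 } ⇒ -2563/8192
step 15: add BLUE to get RBBRBRBBBBBBBRB; options L={ -1,-1/2,-3/8,-11/32,-21/64,-41/128,-81/256,-161/512,-321/1024,-641/2048,-2563/8192 } R={ -1281/4096,-5/16,-1/4,0 } ⇒ -5125/16384

-5125/16384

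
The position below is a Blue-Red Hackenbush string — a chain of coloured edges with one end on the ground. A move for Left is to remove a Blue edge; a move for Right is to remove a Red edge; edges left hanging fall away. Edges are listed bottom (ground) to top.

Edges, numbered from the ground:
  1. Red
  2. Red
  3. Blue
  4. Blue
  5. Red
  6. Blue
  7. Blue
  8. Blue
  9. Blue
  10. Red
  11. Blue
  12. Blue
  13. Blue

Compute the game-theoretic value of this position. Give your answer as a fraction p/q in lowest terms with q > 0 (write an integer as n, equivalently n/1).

Recurse on prefixes of the 13-edge string Red Red Blue Blue Red Blue Blue Blue Blue Red Blue Blue Blue:
1 of 13 · R · max L −∞ · min R 0 => -1
2 of 13 · RR · max L −∞ · min R -1 => -2
3 of 13 · RRB · max L -2 · min R -1 => -3/2
4 of 13 · RRBB · max L -3/2 · min R -1 => -5/4
5 of 13 · RRBBR · max L -3/2 · min R -5/4 => -11/8
6 of 13 · RRBBRB · max L -11/8 · min R -5/4 => -21/16
7 of 13 · RRBBRBB · max L -21/16 · min R -5/4 => -41/32
8 of 13 · RRBBRBBB · max L -41/32 · min R -5/4 => -81/64
9 of 13 · RRBBRBBBB · max L -81/64 · min R -5/4 => -161/128
10 of 13 · RRBBRBBBBR · max L -81/64 · min R -161/128 => -323/256
11 of 13 · RRBBRBBBBRB · max L -323/256 · min R -161/128 => -645/512
12 of 13 · RRBBRBBBBRBB · max L -645/512 · min R -161/128 => -1289/1024
13 of 13 · RRBBRBBBBRBBB · max L -1289/1024 · min R -161/128 => -2577/2048

-2577/2048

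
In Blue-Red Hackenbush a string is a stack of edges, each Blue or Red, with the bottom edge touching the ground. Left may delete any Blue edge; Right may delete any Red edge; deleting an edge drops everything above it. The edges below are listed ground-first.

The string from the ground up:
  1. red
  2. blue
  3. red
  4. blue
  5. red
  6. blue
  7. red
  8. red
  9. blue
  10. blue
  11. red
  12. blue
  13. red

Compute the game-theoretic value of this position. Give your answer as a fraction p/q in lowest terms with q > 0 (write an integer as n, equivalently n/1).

step 1: add red to get r; options L={ — } R={ 0 } -> -1
step 2: add blue to get rb; options L={ -1 } R={ 0 } -> -1/2
step 3: add red to get rbr; options L={ -1 } R={ -1/2,0 } -> -3/4
step 4: add blue to get rbrb; options L={ -1,-3/4 } R={ -1/2,0 } -> -5/8
step 5: add red to get rbrbr; options L={ -1,-3/4 } R={ -5/8,-1/2,0 } -> -11/16
step 6: add blue to get rbrbrb; options L={ -1,-3/4,-11/16 } R={ -5/8,-1/2,0 } -> -21/32
step 7: add red to get rbrbrbr; options L={ -1,-3/4,-11/16 } R={ -21/32,-5/8,-1/2,0 } -> -43/64
step 8: add red to get rbrbrbrr; options L={ -1,-3/4,-11/16 } R={ -43/64,-21/32,-5/8,-1/2,0 } -> -87/128
step 9: add blue to get rbrbrbrrb; options L={ -1,-3/4,-11/16,-87/128 } R={ -43/64,-21/32,-5/8,-1/2,0 } -> -173/256
step 10: add blue to get rbrbrbrrbb; options L={ -1,-3/4,-11/16,-87/128,-173/256 } R={ -43/64,-21/32,-5/8,-1/2,0 } -> -345/512
step 11: add red to get rbrbrbrrbbr; options L={ -1,-3/4,-11/16,-87/128,-173/256 } R={ -345/512,-43/64,-21/32,-5/8,-1/2,0 } -> -691/1024
step 12: add blue to get rbrbrbrrbbrb; options L={ -1,-3/4,-11/16,-87/128,-173/256,-691/1024 } R={ -345/512,-43/64,-21/32,-5/8,-1/2,0 } -> -1381/2048
step 13: add red to get rbrbrbrrbbrbr; options L={ -1,-3/4,-11/16,-87/128,-173/256,-691/1024 } R={ -1381/2048,-345/512,-43/64,-21/32,-5/8,-1/2,0 } -> -2763/4096

-2763/4096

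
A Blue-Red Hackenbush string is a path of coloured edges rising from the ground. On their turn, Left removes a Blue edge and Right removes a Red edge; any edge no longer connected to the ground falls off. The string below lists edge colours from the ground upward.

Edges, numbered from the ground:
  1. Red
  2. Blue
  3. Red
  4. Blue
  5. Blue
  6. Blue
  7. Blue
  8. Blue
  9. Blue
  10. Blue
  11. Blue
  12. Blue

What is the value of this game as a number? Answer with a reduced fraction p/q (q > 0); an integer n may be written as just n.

Recurse on prefixes of the 12-edge string Red Blue Red Blue Blue Blue Blue Blue Blue Blue Blue Blue:
1 of 12 · R · max L −∞ · min R 0 — -1
2 of 12 · RB · max L -1 · min R 0 — -1/2
3 of 12 · RBR · max L -1 · min R -1/2 — -3/4
4 of 12 · RBRB · max L -3/4 · min R -1/2 — -5/8
5 of 12 · RBRBB · max L -5/8 · min R -1/2 — -9/16
6 of 12 · RBRBBB · max L -9/16 · min R -1/2 — -17/32
7 of 12 · RBRBBBB · max L -17/32 · min R -1/2 — -33/64
8 of 12 · RBRBBBBB · max L -33/64 · min R -1/2 — -65/128
9 of 12 · RBRBBBBBB · max L -65/128 · min R -1/2 — -129/256
10 of 12 · RBRBBBBBBB · max L -129/256 · min R -1/2 — -257/512
11 of 12 · RBRBBBBBBBB · max L -257/512 · min R -1/2 — -513/1024
12 of 12 · RBRBBBBBBBBB · max L -513/1024 · min R -1/2 — -1025/2048

-1025/2048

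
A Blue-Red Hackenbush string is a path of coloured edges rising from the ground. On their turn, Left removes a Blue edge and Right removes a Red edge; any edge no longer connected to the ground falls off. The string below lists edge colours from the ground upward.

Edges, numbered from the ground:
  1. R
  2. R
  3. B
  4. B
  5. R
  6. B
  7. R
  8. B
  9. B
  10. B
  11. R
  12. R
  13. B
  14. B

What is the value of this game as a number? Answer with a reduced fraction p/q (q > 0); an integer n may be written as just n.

val_1 [R]  L=[none]  R=[0]  gives -1
val_2 [RR]  L=[none]  R=[-1,0]  gives -2
val_3 [RRB]  L=[-2]  R=[-1,0]  gives -3/2
val_4 [RRBB]  L=[-2,-3/2]  R=[-1,0]  gives -5/4
val_5 [RRBBR]  L=[-2,-3/2]  R=[-5/4,-1,0]  gives -11/8
val_6 [RRBBRB]  L=[-2,-3/2,-11/8]  R=[-5/4,-1,0]  gives -21/16
val_7 [RRBBRBR]  L=[-2,-3/2,-11/8]  R=[-21/16,-5/4,-1,0]  gives -43/32
val_8 [RRBBRBRB]  L=[-2,-3/2,-11/8,-43/32]  R=[-21/16,-5/4,-1,0]  gives -85/64
val_9 [RRBBRBRBB]  L=[-2,-3/2,-11/8,-43/32,-85/64]  R=[-21/16,-5/4,-1,0]  gives -169/128
val_10 [RRBBRBRBBB]  L=[-2,-3/2,-11/8,-43/32,-85/64,-169/128]  R=[-21/16,-5/4,-1,0]  gives -337/256
val_11 [RRBBRBRBBBR]  L=[-2,-3/2,-11/8,-43/32,-85/64,-169/128]  R=[-337/256,-21/16,-5/4,-1,0]  gives -675/512
val_12 [RRBBRBRBBBRR]  L=[-2,-3/2,-11/8,-43/32,-85/64,-169/128]  R=[-675/512,-337/256,-21/16,-5/4,-1,0]  gives -1351/1024
val_13 [RRBBRBRBBBRRB]  L=[-2,-3/2,-11/8,-43/32,-85/64,-169/128,-1351/1024]  R=[-675/512,-337/256,-21/16,-5/4,-1,0]  gives -2701/2048
val_14 [RRBBRBRBBBRRBB]  L=[-2,-3/2,-11/8,-43/32,-85/64,-169/128,-1351/1024,-2701/2048]  R=[-675/512,-337/256,-21/16,-5/4,-1,0]  gives -5401/4096

-5401/4096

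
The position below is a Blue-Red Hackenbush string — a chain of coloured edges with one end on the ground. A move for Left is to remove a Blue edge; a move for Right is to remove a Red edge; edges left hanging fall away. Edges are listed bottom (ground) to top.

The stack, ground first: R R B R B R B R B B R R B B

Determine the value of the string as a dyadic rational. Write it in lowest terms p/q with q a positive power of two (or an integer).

-6809/4096

Recurse on prefixes of the 14-edge string R R B R B R B R B B R R B B:
R: Left { ∅ }, Right { 0 } = simplest -1
RR: Left { ∅ }, Right { -1; 0 } = simplest -2
RRB: Left { -2 }, Right { -1; 0 } = simplest -3/2
RRBR: Left { -2 }, Right { -3/2; -1; 0 } = simplest -7/4
RRBRB: Left { -2; -7/4 }, Right { -3/2; -1; 0 } = simplest -13/8
RRBRBR: Left { -2; -7/4 }, Right { -13/8; -3/2; -1; 0 } = simplest -27/16
RRBRBRB: Left { -2; -7/4; -27/16 }, Right { -13/8; -3/2; -1; 0 } = simplest -53/32
RRBRBRBR: Left { -2; -7/4; -27/16 }, Right { -53/32; -13/8; -3/2; -1; 0 } = simplest -107/64
RRBRBRBRB: Left { -2; -7/4; -27/16; -107/64 }, Right { -53/32; -13/8; -3/2; -1; 0 } = simplest -213/128
RRBRBRBRBB: Left { -2; -7/4; -27/16; -107/64; -213/128 }, Right { -53/32; -13/8; -3/2; -1; 0 } = simplest -425/256
RRBRBRBRBBR: Left { -2; -7/4; -27/16; -107/64; -213/128 }, Right { -425/256; -53/32; -13/8; -3/2; -1; 0 } = simplest -851/512
RRBRBRBRBBRR: Left { -2; -7/4; -27/16; -107/64; -213/128 }, Right { -851/512; -425/256; -53/32; -13/8; -3/2; -1; 0 } = simplest -1703/1024
RRBRBRBRBBRRB: Left { -2; -7/4; -27/16; -107/64; -213/128; -1703/1024 }, Right { -851/512; -425/256; -53/32; -13/8; -3/2; -1; 0 } = simplest -3405/2048
RRBRBRBRBBRRBB: Left { -2; -7/4; -27/16; -107/64; -213/128; -1703/1024; -3405/2048 }, Right { -851/512; -425/256; -53/32; -13/8; -3/2; -1; 0 } = simplest -6809/4096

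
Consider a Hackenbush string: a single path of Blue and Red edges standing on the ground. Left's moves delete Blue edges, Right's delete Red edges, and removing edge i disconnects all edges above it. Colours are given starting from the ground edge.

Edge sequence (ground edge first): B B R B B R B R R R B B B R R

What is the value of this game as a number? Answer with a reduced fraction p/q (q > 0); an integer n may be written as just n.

edge 1 of 15 (B): { 0 |  } — 1
edge 2 of 15 (B): { 0,1 |  } — 2
edge 3 of 15 (R): { 0,1 | 2 } — 3/2
edge 4 of 15 (B): { 0,1,3/2 | 2 } — 7/4
edge 5 of 15 (B): { 0,1,3/2,7/4 | 2 } — 15/8
edge 6 of 15 (R): { 0,1,3/2,7/4 | 15/8,2 } — 29/16
edge 7 of 15 (B): { 0,1,3/2,7/4,29/16 | 15/8,2 } — 59/32
edge 8 of 15 (R): { 0,1,3/2,7/4,29/16 | 59/32,15/8,2 } — 117/64
edge 9 of 15 (R): { 0,1,3/2,7/4,29/16 | 117/64,59/32,15/8,2 } — 233/128
edge 10 of 15 (R): { 0,1,3/2,7/4,29/16 | 233/128,117/64,59/32,15/8,2 } — 465/256
edge 11 of 15 (B): { 0,1,3/2,7/4,29/16,465/256 | 233/128,117/64,59/32,15/8,2 } — 931/512
edge 12 of 15 (B): { 0,1,3/2,7/4,29/16,465/256,931/512 | 233/128,117/64,59/32,15/8,2 } — 1863/1024
edge 13 of 15 (B): { 0,1,3/2,7/4,29/16,465/256,931/512,1863/1024 | 233/128,117/64,59/32,15/8,2 } — 3727/2048
edge 14 of 15 (R): { 0,1,3/2,7/4,29/16,465/256,931/512,1863/1024 | 3727/2048,233/128,117/64,59/32,15/8,2 } — 7453/4096
edge 15 of 15 (R): { 0,1,3/2,7/4,29/16,465/256,931/512,1863/1024 | 7453/4096,3727/2048,233/128,117/64,59/32,15/8,2 } — 14905/8192

14905/8192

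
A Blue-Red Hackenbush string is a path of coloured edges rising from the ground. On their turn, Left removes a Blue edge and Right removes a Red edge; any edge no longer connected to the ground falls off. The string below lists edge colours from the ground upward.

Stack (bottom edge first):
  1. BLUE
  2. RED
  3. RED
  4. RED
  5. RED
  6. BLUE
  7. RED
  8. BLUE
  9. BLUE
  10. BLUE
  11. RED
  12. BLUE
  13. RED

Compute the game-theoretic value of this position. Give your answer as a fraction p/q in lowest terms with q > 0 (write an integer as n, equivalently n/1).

373/4096

Prefix values for BLUE RED RED RED RED BLUE RED BLUE BLUE BLUE RED BLUE RED via {L|R} + simplicity:
edge 1 of 13 (BLUE): { 0 | ∅ } = 1
edge 2 of 13 (RED): { 0 | 1 } = 1/2
edge 3 of 13 (RED): { 0 | 1/2 1 } = 1/4
edge 4 of 13 (RED): { 0 | 1/4 1/2 1 } = 1/8
edge 5 of 13 (RED): { 0 | 1/8 1/4 1/2 1 } = 1/16
edge 6 of 13 (BLUE): { 0 1/16 | 1/8 1/4 1/2 1 } = 3/32
edge 7 of 13 (RED): { 0 1/16 | 3/32 1/8 1/4 1/2 1 } = 5/64
edge 8 of 13 (BLUE): { 0 1/16 5/64 | 3/32 1/8 1/4 1/2 1 } = 11/128
edge 9 of 13 (BLUE): { 0 1/16 5/64 11/128 | 3/32 1/8 1/4 1/2 1 } = 23/256
edge 10 of 13 (BLUE): { 0 1/16 5/64 11/128 23/256 | 3/32 1/8 1/4 1/2 1 } = 47/512
edge 11 of 13 (RED): { 0 1/16 5/64 11/128 23/256 | 47/512 3/32 1/8 1/4 1/2 1 } = 93/1024
edge 12 of 13 (BLUE): { 0 1/16 5/64 11/128 23/256 93/1024 | 47/512 3/32 1/8 1/4 1/2 1 } = 187/2048
edge 13 of 13 (RED): { 0 1/16 5/64 11/128 23/256 93/1024 | 187/2048 47/512 3/32 1/8 1/4 1/2 1 } = 373/4096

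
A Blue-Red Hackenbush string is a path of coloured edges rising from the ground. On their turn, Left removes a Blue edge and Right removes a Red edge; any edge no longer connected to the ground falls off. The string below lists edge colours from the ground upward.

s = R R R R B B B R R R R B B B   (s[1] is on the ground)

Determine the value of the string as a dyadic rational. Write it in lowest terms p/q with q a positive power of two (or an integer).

-3313/1024

Prefix values for R R R R B B B R R R R B B B via {L|R} + simplicity:
edge 1 of 14 (R): { — | 0 } gives -1
edge 2 of 14 (R): { — | -1 0 } gives -2
edge 3 of 14 (R): { — | -2 -1 0 } gives -3
edge 4 of 14 (R): { — | -3 -2 -1 0 } gives -4
edge 5 of 14 (B): { -4 | -3 -2 -1 0 } gives -7/2
edge 6 of 14 (B): { -4 -7/2 | -3 -2 -1 0 } gives -13/4
edge 7 of 14 (B): { -4 -7/2 -13/4 | -3 -2 -1 0 } gives -25/8
edge 8 of 14 (R): { -4 -7/2 -13/4 | -25/8 -3 -2 -1 0 } gives -51/16
edge 9 of 14 (R): { -4 -7/2 -13/4 | -51/16 -25/8 -3 -2 -1 0 } gives -103/32
edge 10 of 14 (R): { -4 -7/2 -13/4 | -103/32 -51/16 -25/8 -3 -2 -1 0 } gives -207/64
edge 11 of 14 (R): { -4 -7/2 -13/4 | -207/64 -103/32 -51/16 -25/8 -3 -2 -1 0 } gives -415/128
edge 12 of 14 (B): { -4 -7/2 -13/4 -415/128 | -207/64 -103/32 -51/16 -25/8 -3 -2 -1 0 } gives -829/256
edge 13 of 14 (B): { -4 -7/2 -13/4 -415/128 -829/256 | -207/64 -103/32 -51/16 -25/8 -3 -2 -1 0 } gives -1657/512
edge 14 of 14 (B): { -4 -7/2 -13/4 -415/128 -829/256 -1657/512 | -207/64 -103/32 -51/16 -25/8 -3 -2 -1 0 } gives -3313/1024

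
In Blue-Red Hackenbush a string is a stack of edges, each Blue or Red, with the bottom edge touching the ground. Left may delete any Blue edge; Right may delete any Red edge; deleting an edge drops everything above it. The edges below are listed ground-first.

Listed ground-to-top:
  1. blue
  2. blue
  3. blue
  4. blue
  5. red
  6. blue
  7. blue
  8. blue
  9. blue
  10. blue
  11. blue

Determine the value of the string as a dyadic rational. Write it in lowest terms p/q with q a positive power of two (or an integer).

511/128

Prefix values for blue blue blue blue red blue blue blue blue blue blue via {L|R} + simplicity:
step 1: add blue to get b; options L={ 0 } R={  } gives 1
step 2: add blue to get bb; options L={ 0, 1 } R={  } gives 2
step 3: add blue to get bbb; options L={ 0, 1, 2 } R={  } gives 3
step 4: add blue to get bbbb; options L={ 0, 1, 2, 3 } R={  } gives 4
step 5: add red to get bbbbr; options L={ 0, 1, 2, 3 } R={ 4 } gives 7/2
step 6: add blue to get bbbbrb; options L={ 0, 1, 2, 3, 7/2 } R={ 4 } gives 15/4
step 7: add blue to get bbbbrbb; options L={ 0, 1, 2, 3, 7/2, 15/4 } R={ 4 } gives 31/8
step 8: add blue to get bbbbrbbb; options L={ 0, 1, 2, 3, 7/2, 15/4, 31/8 } R={ 4 } gives 63/16
step 9: add blue to get bbbbrbbbb; options L={ 0, 1, 2, 3, 7/2, 15/4, 31/8, 63/16 } R={ 4 } gives 127/32
step 10: add blue to get bbbbrbbbbb; options L={ 0, 1, 2, 3, 7/2, 15/4, 31/8, 63/16, 127/32 } R={ 4 } gives 255/64
step 11: add blue to get bbbbrbbbbbb; options L={ 0, 1, 2, 3, 7/2, 15/4, 31/8, 63/16, 127/32, 255/64 } R={ 4 } gives 511/128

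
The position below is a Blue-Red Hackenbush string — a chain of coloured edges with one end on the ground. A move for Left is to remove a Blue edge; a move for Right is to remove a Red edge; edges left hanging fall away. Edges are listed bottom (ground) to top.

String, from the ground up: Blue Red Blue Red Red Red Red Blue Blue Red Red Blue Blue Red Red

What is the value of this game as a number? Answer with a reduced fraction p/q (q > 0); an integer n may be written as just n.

1 of 15 · B · max L 0 · min R +∞ = 1
2 of 15 · BR · max L 0 · min R 1 = 1/2
3 of 15 · BRB · max L 1/2 · min R 1 = 3/4
4 of 15 · BRBR · max L 1/2 · min R 3/4 = 5/8
5 of 15 · BRBRR · max L 1/2 · min R 5/8 = 9/16
6 of 15 · BRBRRR · max L 1/2 · min R 9/16 = 17/32
7 of 15 · BRBRRRR · max L 1/2 · min R 17/32 = 33/64
8 of 15 · BRBRRRRB · max L 33/64 · min R 17/32 = 67/128
9 of 15 · BRBRRRRBB · max L 67/128 · min R 17/32 = 135/256
10 of 15 · BRBRRRRBBR · max L 67/128 · min R 135/256 = 269/512
11 of 15 · BRBRRRRBBRR · max L 67/128 · min R 269/512 = 537/1024
12 of 15 · BRBRRRRBBRRB · max L 537/1024 · min R 269/512 = 1075/2048
13 of 15 · BRBRRRRBBRRBB · max L 1075/2048 · min R 269/512 = 2151/4096
14 of 15 · BRBRRRRBBRRBBR · max L 1075/2048 · min R 2151/4096 = 4301/8192
15 of 15 · BRBRRRRBBRRBBRR · max L 1075/2048 · min R 4301/8192 = 8601/16384

8601/16384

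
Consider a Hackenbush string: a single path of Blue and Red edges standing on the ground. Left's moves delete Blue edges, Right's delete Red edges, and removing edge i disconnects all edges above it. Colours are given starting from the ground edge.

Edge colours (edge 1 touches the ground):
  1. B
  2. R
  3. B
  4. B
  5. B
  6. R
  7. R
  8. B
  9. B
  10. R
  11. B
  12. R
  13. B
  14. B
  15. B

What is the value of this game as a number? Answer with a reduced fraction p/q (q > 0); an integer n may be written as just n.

14767/16384

1 of 15 · B · max L 0 · min R +∞ → 1
2 of 15 · BR · max L 0 · min R 1 → 1/2
3 of 15 · BRB · max L 1/2 · min R 1 → 3/4
4 of 15 · BRBB · max L 3/4 · min R 1 → 7/8
5 of 15 · BRBBB · max L 7/8 · min R 1 → 15/16
6 of 15 · BRBBBR · max L 7/8 · min R 15/16 → 29/32
7 of 15 · BRBBBRR · max L 7/8 · min R 29/32 → 57/64
8 of 15 · BRBBBRRB · max L 57/64 · min R 29/32 → 115/128
9 of 15 · BRBBBRRBB · max L 115/128 · min R 29/32 → 231/256
10 of 15 · BRBBBRRBBR · max L 115/128 · min R 231/256 → 461/512
11 of 15 · BRBBBRRBBRB · max L 461/512 · min R 231/256 → 923/1024
12 of 15 · BRBBBRRBBRBR · max L 461/512 · min R 923/1024 → 1845/2048
13 of 15 · BRBBBRRBBRBRB · max L 1845/2048 · min R 923/1024 → 3691/4096
14 of 15 · BRBBBRRBBRBRBB · max L 3691/4096 · min R 923/1024 → 7383/8192
15 of 15 · BRBBBRRBBRBRBBB · max L 7383/8192 · min R 923/1024 → 14767/16384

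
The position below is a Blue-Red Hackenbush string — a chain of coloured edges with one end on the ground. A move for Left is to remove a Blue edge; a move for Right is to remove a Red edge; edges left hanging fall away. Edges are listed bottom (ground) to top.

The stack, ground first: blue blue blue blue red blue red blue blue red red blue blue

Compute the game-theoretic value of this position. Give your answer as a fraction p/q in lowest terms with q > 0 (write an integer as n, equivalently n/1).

1895/512

Recurse on prefixes of the 13-edge string blue blue blue blue red blue red blue blue red red blue blue:
b: Left { 0 }, Right {  } — simplest 1
bb: Left { 0, 1 }, Right {  } — simplest 2
bbb: Left { 0, 1, 2 }, Right {  } — simplest 3
bbbb: Left { 0, 1, 2, 3 }, Right {  } — simplest 4
bbbbr: Left { 0, 1, 2, 3 }, Right { 4 } — simplest 7/2
bbbbrb: Left { 0, 1, 2, 3, 7/2 }, Right { 4 } — simplest 15/4
bbbbrbr: Left { 0, 1, 2, 3, 7/2 }, Right { 15/4, 4 } — simplest 29/8
bbbbrbrb: Left { 0, 1, 2, 3, 7/2, 29/8 }, Right { 15/4, 4 } — simplest 59/16
bbbbrbrbb: Left { 0, 1, 2, 3, 7/2, 29/8, 59/16 }, Right { 15/4, 4 } — simplest 119/32
bbbbrbrbbr: Left { 0, 1, 2, 3, 7/2, 29/8, 59/16 }, Right { 119/32, 15/4, 4 } — simplest 237/64
bbbbrbrbbrr: Left { 0, 1, 2, 3, 7/2, 29/8, 59/16 }, Right { 237/64, 119/32, 15/4, 4 } — simplest 473/128
bbbbrbrbbrrb: Left { 0, 1, 2, 3, 7/2, 29/8, 59/16, 473/128 }, Right { 237/64, 119/32, 15/4, 4 } — simplest 947/256
bbbbrbrbbrrbb: Left { 0, 1, 2, 3, 7/2, 29/8, 59/16, 473/128, 947/256 }, Right { 237/64, 119/32, 15/4, 4 } — simplest 1895/512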